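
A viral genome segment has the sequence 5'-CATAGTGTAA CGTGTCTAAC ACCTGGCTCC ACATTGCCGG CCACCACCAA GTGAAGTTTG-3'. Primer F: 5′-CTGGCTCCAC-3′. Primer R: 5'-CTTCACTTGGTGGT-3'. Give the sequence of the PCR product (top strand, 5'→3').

Scanning the template, CTGGCTCCAC occurs at positions 23–32; this primer anneals to the bottom strand there with its 3' end pointing downstream.
Reverse complement of the reverse primer: ACCACCAAGTGAAG. This occurs on the top strand at positions 43–56.
The product is the template from position 23 through 56 (34 bp).

5'-CTGGCTCCACATTGCCGGCCACCACCAAGTGAAG-3'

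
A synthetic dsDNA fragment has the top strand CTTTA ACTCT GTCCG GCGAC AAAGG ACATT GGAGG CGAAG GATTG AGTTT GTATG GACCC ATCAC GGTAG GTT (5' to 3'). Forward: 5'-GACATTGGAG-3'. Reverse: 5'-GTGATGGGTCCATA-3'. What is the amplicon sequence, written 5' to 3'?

Scanning the template, GACATTGGAG occurs at positions 25–34; this primer anneals to the bottom strand there with its 3' end pointing downstream.
Taking the reverse complement of GTGATGGGTCCATA gives TATGGACCCATCAC, found at positions 52–65 on the template; the primer anneals here to the top strand with its 3' end pointing upstream.
The product is the template from position 25 through 65 (41 bp).

5'-GACATTGGAGGCGAAGGATTGAGTTTGTATGGACCCATCAC-3'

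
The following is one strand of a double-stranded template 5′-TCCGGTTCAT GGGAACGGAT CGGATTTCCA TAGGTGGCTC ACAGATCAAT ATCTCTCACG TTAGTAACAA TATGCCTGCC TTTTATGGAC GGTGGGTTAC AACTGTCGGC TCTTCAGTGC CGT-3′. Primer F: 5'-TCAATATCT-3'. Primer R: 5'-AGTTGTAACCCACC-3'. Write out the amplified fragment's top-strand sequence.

5'-TCAATATCTCTCACGTTAGTAACAATATGCCTGCCTTTTATGGACGGTGGGTTACAACT-3'

Forward primer TCAATATCT is found on the top strand at positions 46–54.
Taking the reverse complement of AGTTGTAACCCACC gives GGTGGGTTACAACT, found at positions 91–104 on the template; the primer anneals here to the top strand with its 3' end pointing upstream.
The product is the template from position 46 through 104 (59 bp).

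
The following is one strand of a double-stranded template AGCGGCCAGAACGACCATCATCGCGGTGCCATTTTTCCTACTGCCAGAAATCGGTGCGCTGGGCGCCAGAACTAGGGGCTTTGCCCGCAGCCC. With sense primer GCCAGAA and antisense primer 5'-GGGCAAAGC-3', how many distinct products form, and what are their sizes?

Three products: 82 bp, 44 bp, 22 bp

The forward primer GCCAGAA matches the top strand at positions 5–11, 43–49, 65–71.
The reverse primer's reverse complement is GCTTTGCCC, matching at positions 78–86.
Each forward site pairs with the reverse site to give a product ending at position 86: sizes 82, 44, 22 bp.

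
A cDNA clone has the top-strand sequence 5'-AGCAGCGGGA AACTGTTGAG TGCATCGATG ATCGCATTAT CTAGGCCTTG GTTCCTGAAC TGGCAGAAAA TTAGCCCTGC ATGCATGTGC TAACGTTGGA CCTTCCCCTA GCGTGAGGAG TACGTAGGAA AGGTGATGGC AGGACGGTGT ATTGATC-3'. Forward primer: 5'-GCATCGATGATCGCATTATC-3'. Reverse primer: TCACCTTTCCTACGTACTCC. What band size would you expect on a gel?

Forward primer GCATCGATGATCGCATTATC is found on the top strand at positions 22–41.
Taking the reverse complement of TCACCTTTCCTACGTACTCC gives GGAGTACGTAGGAAAGGTGA, found at positions 117–136 on the template; the primer anneals here to the top strand with its 3' end pointing upstream.
Amplicon spans positions 22–136: 115 bp.

115 bp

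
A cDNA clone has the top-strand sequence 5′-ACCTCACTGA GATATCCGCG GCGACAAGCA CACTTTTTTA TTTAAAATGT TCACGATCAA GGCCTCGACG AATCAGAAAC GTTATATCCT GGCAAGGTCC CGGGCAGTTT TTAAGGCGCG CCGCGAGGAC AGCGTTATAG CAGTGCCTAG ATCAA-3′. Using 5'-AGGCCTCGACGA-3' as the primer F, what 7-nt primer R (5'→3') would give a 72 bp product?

The forward primer binds at positions 60–71, so a 72 bp product ends at position 60 + 72 − 1 = 131.
The reverse primer anneals to the top strand over positions 125–131, i.e. to GAGGACA.
Its sequence written 5'→3' is the reverse complement: TGTCCTC.

5'-TGTCCTC-3'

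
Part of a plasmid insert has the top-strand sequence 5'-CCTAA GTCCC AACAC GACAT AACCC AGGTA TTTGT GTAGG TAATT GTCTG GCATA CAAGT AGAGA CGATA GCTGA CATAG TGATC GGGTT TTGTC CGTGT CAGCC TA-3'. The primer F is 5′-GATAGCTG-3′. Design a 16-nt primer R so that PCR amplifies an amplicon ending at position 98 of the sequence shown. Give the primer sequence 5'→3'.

The forward primer binds at positions 67–74; the product's 3' end on the top strand is position 98.
The reverse primer anneals to the top strand over positions 83–98, i.e. to ATCGGGTTTTGTCCGT.
Its sequence written 5'→3' is the reverse complement: ACGGACAAAACCCGAT.

5'-ACGGACAAAACCCGAT-3'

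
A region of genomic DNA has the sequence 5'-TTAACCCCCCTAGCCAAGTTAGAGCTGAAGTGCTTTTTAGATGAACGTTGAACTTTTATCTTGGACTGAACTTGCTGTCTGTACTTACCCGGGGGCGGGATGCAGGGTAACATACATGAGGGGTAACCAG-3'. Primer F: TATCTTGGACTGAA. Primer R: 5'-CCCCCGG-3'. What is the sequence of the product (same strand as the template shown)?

5'-TATCTTGGACTGAACTTGCTGTCTGTACTTACCCGGGGG-3'

Forward primer TATCTTGGACTGAA is found on the top strand at positions 57–70.
The reverse primer's reverse complement is CCGGGGG, which matches the template at positions 89–95.
The product is the template from position 57 through 95 (39 bp).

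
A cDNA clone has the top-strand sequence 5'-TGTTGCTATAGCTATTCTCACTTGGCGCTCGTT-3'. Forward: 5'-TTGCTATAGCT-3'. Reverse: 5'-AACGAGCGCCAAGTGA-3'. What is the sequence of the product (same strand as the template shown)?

5'-TTGCTATAGCTATTCTCACTTGGCGCTCGTT-3'

Scanning the template, TTGCTATAGCT occurs at positions 3–13; this primer anneals to the bottom strand there with its 3' end pointing downstream.
Taking the reverse complement of AACGAGCGCCAAGTGA gives TCACTTGGCGCTCGTT, found at positions 18–33 on the template; the primer anneals here to the top strand with its 3' end pointing upstream.
The product is the template from position 3 through 33 (31 bp).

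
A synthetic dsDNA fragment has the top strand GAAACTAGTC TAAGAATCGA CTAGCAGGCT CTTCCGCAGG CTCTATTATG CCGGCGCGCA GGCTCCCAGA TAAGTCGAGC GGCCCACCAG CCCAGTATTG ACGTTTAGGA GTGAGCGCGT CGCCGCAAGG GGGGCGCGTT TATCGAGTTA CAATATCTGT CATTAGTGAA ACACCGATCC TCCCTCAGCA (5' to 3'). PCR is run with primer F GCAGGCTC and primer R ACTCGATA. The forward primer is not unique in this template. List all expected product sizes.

The forward primer GCAGGCTC matches the top strand at positions 24–31, 36–43, 58–65.
The reverse primer's reverse complement is TATCGAGT, matching at positions 141–148.
Each forward site pairs with the reverse site to give a product ending at position 148: sizes 125, 113, 91 bp.

125 bp, 113 bp, 91 bp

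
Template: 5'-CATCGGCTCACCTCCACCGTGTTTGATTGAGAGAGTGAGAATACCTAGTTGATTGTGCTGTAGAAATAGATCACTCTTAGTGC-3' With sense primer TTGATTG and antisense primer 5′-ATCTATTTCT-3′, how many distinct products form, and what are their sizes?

The forward primer TTGATTG matches the top strand at positions 23–29, 49–55.
The reverse primer's reverse complement is AGAAATAGAT, matching at positions 62–71.
Each forward site pairs with the reverse site to give a product ending at position 71: sizes 49, 23 bp.

Two products: 49 bp, 23 bp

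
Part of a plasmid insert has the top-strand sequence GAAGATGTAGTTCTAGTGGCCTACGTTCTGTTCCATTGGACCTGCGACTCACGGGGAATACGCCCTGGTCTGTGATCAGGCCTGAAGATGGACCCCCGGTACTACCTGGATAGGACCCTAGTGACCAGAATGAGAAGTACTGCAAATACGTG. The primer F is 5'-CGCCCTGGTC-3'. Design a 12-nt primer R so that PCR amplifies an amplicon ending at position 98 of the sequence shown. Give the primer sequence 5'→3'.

The forward primer binds at positions 61–70; the product's 3' end on the top strand is position 98.
The reverse primer anneals to the top strand over positions 87–98, i.e. to GATGGACCCCCG.
Its sequence written 5'→3' is the reverse complement: CGGGGGTCCATC.

5'-CGGGGGTCCATC-3'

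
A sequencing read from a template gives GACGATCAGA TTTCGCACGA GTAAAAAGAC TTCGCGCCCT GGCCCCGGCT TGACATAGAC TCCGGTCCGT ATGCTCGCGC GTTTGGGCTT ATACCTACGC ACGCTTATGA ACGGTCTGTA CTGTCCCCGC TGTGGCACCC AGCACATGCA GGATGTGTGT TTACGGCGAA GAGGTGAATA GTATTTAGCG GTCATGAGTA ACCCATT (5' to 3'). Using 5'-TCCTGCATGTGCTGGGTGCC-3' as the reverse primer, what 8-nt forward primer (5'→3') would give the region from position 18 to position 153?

5'-CGAGTAAA-3'

The reverse primer's reverse complement GGCACCCAGCACATGCAGGA matches the template at positions 134–153; the product starts at position 18.
The forward primer is identical to the top strand over positions 18–25: CGAGTAAA.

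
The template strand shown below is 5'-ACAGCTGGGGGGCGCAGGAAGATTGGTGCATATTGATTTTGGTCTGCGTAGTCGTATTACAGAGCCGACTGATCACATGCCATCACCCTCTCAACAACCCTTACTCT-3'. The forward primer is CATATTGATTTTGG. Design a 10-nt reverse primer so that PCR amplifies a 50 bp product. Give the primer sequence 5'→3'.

The forward primer binds at positions 29–42, so a 50 bp product ends at position 29 + 50 − 1 = 78.
The reverse primer anneals to the top strand over positions 69–78, i.e. to CTGATCACAT.
Its sequence written 5'→3' is the reverse complement: ATGTGATCAG.

5'-ATGTGATCAG-3'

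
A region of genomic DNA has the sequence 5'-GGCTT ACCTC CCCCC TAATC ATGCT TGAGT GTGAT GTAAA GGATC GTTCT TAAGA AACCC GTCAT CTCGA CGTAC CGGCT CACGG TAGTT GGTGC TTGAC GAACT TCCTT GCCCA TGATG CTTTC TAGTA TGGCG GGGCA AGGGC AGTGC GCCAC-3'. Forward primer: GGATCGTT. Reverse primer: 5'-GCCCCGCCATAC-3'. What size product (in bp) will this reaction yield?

Scanning the template, GGATCGTT occurs at positions 41–48; this primer anneals to the bottom strand there with its 3' end pointing downstream.
Reverse complement of the reverse primer: GTATGGCGGGGC. This occurs on the top strand at positions 128–139.
Amplicon spans positions 41–139: 99 bp.

99 bp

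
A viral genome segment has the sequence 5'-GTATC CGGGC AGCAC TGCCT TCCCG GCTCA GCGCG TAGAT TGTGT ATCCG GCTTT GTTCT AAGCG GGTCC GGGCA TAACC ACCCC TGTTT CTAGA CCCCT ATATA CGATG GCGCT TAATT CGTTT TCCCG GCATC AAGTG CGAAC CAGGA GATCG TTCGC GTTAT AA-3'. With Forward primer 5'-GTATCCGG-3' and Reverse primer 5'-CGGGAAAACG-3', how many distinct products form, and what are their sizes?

Two products: 130 bp, 87 bp

The forward primer GTATCCGG matches the top strand at positions 1–8, 44–51.
The reverse primer's reverse complement is CGTTTTCCCG, matching at positions 121–130.
Each forward site pairs with the reverse site to give a product ending at position 130: sizes 130, 87 bp.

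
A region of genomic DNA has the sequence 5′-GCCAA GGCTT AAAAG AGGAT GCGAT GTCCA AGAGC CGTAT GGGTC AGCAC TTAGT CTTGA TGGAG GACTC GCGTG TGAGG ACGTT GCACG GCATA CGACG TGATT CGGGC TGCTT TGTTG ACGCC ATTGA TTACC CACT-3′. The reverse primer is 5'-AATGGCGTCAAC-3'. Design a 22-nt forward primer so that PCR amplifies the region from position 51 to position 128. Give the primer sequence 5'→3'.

The reverse primer's reverse complement GTTGACGCCATT matches the template at positions 117–128; the product starts at position 51.
The forward primer is identical to the top strand over positions 51–72: TTAGTCTTGATGGAGGACTCGC.

5'-TTAGTCTTGATGGAGGACTCGC-3'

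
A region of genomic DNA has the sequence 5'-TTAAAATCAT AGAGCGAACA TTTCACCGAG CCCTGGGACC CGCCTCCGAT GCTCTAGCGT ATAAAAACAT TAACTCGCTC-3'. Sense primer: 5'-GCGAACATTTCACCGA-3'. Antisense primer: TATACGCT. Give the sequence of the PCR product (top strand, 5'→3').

5'-GCGAACATTTCACCGAGCCCTGGGACCCGCCTCCGATGCTCTAGCGTATA-3'

The forward primer matches the template at positions 14–29.
The reverse primer's reverse complement is AGCGTATA, which matches the template at positions 56–63.
The product is the template from position 14 through 63 (50 bp).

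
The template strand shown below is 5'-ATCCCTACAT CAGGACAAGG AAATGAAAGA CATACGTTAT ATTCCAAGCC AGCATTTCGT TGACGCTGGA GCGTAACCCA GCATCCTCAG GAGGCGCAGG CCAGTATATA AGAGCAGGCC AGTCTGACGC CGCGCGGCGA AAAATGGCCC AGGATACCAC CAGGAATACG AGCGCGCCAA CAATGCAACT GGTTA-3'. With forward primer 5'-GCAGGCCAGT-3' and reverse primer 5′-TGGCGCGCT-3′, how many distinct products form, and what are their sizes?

The forward primer GCAGGCCAGT matches the top strand at positions 96–105, 114–123.
The reverse primer's reverse complement is AGCGCGCCA, matching at positions 171–179.
Each forward site pairs with the reverse site to give a product ending at position 179: sizes 84, 66 bp.

Two products: 84 bp, 66 bp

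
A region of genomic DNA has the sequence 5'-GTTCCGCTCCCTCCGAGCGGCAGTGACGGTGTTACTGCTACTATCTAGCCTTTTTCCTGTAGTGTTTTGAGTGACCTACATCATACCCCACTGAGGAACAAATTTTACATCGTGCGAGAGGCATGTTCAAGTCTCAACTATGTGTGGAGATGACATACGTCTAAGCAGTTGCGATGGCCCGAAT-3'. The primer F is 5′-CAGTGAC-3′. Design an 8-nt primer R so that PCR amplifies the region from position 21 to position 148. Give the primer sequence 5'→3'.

5'-TCCACACA-3'

The product's 3' end on the top strand is position 148.
The reverse primer anneals to the top strand over positions 141–148, i.e. to TGTGTGGA.
Its sequence written 5'→3' is the reverse complement: TCCACACA.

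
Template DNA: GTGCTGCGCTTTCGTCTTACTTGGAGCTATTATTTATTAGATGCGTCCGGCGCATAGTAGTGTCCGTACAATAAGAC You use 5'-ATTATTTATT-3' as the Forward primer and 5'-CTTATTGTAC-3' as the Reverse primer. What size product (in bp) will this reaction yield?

The forward primer matches the template at positions 29–38.
Reverse complement of the reverse primer: GTACAATAAG. This occurs on the top strand at positions 66–75.
Amplicon spans positions 29–75: 47 bp.

47 bp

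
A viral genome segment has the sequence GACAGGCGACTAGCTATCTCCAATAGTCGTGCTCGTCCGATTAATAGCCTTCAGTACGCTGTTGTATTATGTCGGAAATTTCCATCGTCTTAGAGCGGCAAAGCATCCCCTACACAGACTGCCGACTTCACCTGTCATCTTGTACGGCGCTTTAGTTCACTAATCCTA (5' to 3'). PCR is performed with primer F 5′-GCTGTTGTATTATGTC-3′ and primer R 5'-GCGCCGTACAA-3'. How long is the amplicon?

Forward primer GCTGTTGTATTATGTC is found on the top strand at positions 58–73.
Taking the reverse complement of GCGCCGTACAA gives TTGTACGGCGC, found at positions 140–150 on the template; the primer anneals here to the top strand with its 3' end pointing upstream.
Amplicon spans positions 58–150: 93 bp.

93 bp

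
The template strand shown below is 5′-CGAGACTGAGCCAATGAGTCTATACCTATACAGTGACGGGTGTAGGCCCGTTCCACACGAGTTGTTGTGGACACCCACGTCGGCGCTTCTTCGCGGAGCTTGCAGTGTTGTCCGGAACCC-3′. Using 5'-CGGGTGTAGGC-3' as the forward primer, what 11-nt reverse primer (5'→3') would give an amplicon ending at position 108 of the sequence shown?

5'-ACACTGCAAGC-3'

The forward primer binds at positions 37–47; the product's 3' end on the top strand is position 108.
The reverse primer anneals to the top strand over positions 98–108, i.e. to GCTTGCAGTGT.
Its sequence written 5'→3' is the reverse complement: ACACTGCAAGC.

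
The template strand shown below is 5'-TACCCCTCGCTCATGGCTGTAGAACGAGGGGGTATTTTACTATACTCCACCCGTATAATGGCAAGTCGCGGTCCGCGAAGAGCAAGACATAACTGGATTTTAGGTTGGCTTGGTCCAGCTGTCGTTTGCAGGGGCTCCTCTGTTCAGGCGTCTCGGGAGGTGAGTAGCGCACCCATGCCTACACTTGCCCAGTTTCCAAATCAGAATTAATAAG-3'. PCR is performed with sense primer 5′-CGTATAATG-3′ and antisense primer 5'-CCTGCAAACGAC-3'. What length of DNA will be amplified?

Scanning the template, CGTATAATG occurs at positions 52–60; this primer anneals to the bottom strand there with its 3' end pointing downstream.
Reverse complement of the reverse primer: GTCGTTTGCAGG. This occurs on the top strand at positions 121–132.
The product runs from position 52 to position 132, so its length is 132 − 52 + 1 = 81 bp.

81 bp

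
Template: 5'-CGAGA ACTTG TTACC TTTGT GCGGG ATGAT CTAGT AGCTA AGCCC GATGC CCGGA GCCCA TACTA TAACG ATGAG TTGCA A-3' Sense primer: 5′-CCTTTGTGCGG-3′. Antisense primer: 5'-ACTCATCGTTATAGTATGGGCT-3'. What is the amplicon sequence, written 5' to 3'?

5'-CCTTTGTGCGGGATGATCTAGTAGCTAAGCCCGATGCCCGGAGCCCATACTATAACGATGAGT-3'

Scanning the template, CCTTTGTGCGG occurs at positions 14–24; this primer anneals to the bottom strand there with its 3' end pointing downstream.
The reverse primer's reverse complement is AGCCCATACTATAACGATGAGT, which matches the template at positions 55–76.
The product is the template from position 14 through 76 (63 bp).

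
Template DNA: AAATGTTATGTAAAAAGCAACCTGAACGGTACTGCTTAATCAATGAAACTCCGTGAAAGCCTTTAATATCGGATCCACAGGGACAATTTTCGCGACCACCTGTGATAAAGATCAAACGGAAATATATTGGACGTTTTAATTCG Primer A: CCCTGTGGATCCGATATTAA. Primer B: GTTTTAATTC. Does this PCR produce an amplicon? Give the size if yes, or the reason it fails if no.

Primer A (CCCTGTGGATCCGATATTAA) has reverse complement TTAATATCGGATCCACAGGG, which matches the top strand at positions 63–82; primer A anneals to the top strand there with its 3' end pointing upstream toward position 63.
Primer B (GTTTTAATTC) matches the top strand directly at positions 133–142; it anneals to the bottom strand with its 3' end pointing downstream toward position 142.
The 3' ends diverge (primer A extends toward position 1, primer B toward position 143), so the primers never converge on a shared product.

No product — the primers' 3' ends point away from each other.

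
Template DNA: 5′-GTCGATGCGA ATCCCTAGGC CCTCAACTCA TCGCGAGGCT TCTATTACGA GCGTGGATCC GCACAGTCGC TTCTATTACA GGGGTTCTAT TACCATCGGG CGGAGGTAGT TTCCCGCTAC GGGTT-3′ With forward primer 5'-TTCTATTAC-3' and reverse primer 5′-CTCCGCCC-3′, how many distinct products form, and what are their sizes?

The forward primer TTCTATTAC matches the top strand at positions 40–48, 71–79, 85–93.
The reverse primer's reverse complement is GGGCGGAG, matching at positions 98–105.
Each forward site pairs with the reverse site to give a product ending at position 105: sizes 66, 35, 21 bp.

Three products: 66 bp, 35 bp, 21 bp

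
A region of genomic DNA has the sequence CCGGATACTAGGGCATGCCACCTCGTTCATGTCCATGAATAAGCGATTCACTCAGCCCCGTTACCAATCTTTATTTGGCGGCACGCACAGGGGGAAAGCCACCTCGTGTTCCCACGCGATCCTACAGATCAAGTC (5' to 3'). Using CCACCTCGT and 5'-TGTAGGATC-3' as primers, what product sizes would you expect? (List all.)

The forward primer CCACCTCGT matches the top strand at positions 18–26, 99–107.
The reverse primer's reverse complement is GATCCTACA, matching at positions 118–126.
Each forward site pairs with the reverse site to give a product ending at position 126: sizes 109, 28 bp.

109 bp, 28 bp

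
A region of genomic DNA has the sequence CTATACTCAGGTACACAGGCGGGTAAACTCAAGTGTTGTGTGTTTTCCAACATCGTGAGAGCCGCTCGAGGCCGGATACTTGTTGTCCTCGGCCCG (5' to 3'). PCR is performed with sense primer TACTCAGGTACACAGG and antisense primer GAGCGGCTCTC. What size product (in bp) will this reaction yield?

64 bp

Scanning the template, TACTCAGGTACACAGG occurs at positions 4–19; this primer anneals to the bottom strand there with its 3' end pointing downstream.
Taking the reverse complement of GAGCGGCTCTC gives GAGAGCCGCTC, found at positions 57–67 on the template; the primer anneals here to the top strand with its 3' end pointing upstream.
Amplicon spans positions 4–67: 64 bp.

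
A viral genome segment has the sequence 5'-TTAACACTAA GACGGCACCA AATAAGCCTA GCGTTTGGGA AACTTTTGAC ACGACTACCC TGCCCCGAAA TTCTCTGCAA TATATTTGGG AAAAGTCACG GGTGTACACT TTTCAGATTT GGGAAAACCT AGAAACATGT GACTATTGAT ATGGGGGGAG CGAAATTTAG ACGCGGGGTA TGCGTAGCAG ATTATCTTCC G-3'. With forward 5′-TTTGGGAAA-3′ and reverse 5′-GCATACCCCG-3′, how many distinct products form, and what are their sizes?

Three products: 150 bp, 99 bp, 66 bp

The forward primer TTTGGGAAA matches the top strand at positions 34–42, 85–93, 118–126.
The reverse primer's reverse complement is CGGGGTATGC, matching at positions 174–183.
Each forward site pairs with the reverse site to give a product ending at position 183: sizes 150, 99, 66 bp.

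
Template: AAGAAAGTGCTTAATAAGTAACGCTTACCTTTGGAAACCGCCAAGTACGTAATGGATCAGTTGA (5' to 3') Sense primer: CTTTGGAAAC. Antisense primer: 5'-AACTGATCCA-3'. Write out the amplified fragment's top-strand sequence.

Scanning the template, CTTTGGAAAC occurs at positions 29–38; this primer anneals to the bottom strand there with its 3' end pointing downstream.
Reverse complement of the reverse primer: TGGATCAGTT. This occurs on the top strand at positions 53–62.
The product is the template from position 29 through 62 (34 bp).

5'-CTTTGGAAACCGCCAAGTACGTAATGGATCAGTT-3'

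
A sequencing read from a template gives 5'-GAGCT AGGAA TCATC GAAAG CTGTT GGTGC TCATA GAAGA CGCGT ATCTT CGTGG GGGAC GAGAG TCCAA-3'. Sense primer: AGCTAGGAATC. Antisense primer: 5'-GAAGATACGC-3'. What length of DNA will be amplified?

The forward primer matches the template at positions 2–12.
Reverse complement of the reverse primer: GCGTATCTTC. This occurs on the top strand at positions 42–51.
Product length = (reverse-primer end) − (forward-primer start) + 1 = 51 − 2 + 1 = 50 bp.

50 bp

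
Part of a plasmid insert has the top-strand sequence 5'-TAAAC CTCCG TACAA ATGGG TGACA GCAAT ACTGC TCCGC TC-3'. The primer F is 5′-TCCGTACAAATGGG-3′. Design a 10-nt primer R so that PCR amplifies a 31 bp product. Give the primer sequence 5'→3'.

The forward primer binds at positions 7–20, so a 31 bp product ends at position 7 + 31 − 1 = 37.
The reverse primer anneals to the top strand over positions 28–37, i.e. to AATACTGCTC.
Its sequence written 5'→3' is the reverse complement: GAGCAGTATT.

5'-GAGCAGTATT-3'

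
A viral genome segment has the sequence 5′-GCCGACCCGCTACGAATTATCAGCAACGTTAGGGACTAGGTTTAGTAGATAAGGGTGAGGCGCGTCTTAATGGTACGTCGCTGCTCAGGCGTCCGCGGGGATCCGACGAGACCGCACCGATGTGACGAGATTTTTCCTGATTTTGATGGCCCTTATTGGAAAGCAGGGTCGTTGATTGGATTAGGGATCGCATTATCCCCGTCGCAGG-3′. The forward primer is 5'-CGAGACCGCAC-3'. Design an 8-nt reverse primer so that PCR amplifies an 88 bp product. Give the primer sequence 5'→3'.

5'-AATGCGAT-3'

The forward primer binds at positions 107–117, so an 88 bp product ends at position 107 + 88 − 1 = 194.
The reverse primer anneals to the top strand over positions 187–194, i.e. to ATCGCATT.
Its sequence written 5'→3' is the reverse complement: AATGCGAT.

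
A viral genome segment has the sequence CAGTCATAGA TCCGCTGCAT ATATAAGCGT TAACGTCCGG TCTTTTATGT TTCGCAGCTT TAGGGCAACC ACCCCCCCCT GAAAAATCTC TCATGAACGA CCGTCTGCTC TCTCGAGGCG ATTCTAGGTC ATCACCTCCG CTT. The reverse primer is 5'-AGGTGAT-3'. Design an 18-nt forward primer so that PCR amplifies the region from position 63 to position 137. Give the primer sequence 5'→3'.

The reverse primer's reverse complement ATCACCT matches the template at positions 131–137; the product starts at position 63.
The forward primer is identical to the top strand over positions 63–80: GGGCAACCACCCCCCCCT.

5'-GGGCAACCACCCCCCCCT-3'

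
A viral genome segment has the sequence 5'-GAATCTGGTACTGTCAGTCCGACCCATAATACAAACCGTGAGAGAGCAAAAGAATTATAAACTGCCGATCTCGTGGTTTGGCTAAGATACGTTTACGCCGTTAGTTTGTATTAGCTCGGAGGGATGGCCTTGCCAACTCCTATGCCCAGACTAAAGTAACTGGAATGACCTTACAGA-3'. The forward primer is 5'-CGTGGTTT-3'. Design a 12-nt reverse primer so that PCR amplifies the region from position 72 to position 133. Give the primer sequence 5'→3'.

The product's 3' end on the top strand is position 133.
The reverse primer anneals to the top strand over positions 122–133, i.e. to GGATGGCCTTGC.
Its sequence written 5'→3' is the reverse complement: GCAAGGCCATCC.

5'-GCAAGGCCATCC-3'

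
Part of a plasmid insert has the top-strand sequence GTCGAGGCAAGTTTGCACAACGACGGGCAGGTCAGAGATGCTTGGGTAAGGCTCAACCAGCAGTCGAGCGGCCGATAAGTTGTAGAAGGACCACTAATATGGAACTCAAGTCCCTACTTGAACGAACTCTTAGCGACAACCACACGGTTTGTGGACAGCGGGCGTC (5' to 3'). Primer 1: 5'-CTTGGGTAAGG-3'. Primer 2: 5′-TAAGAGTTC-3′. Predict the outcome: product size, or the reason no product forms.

Primer 1 (CTTGGGTAAGG) matches the top strand at positions 41–51; it acts as a forward primer.
Primer 2's reverse complement is GAACTCTTA, matching the top strand at positions 124–132; it acts as a reverse primer.
The 3' ends face each other across positions 41–132, giving a 92 bp product.

Yes — a 92 bp product.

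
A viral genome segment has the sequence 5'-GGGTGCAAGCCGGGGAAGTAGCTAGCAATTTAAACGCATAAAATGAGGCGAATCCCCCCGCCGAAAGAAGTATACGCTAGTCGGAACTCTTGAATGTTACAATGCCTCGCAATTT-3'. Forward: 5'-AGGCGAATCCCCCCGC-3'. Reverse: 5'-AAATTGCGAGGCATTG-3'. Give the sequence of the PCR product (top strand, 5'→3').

5'-AGGCGAATCCCCCCGCCGAAAGAAGTATACGCTAGTCGGAACTCTTGAATGTTACAATGCCTCGCAATTT-3'

Scanning the template, AGGCGAATCCCCCCGC occurs at positions 46–61; this primer anneals to the bottom strand there with its 3' end pointing downstream.
Taking the reverse complement of AAATTGCGAGGCATTG gives CAATGCCTCGCAATTT, found at positions 100–115 on the template; the primer anneals here to the top strand with its 3' end pointing upstream.
The product is the template from position 46 through 115 (70 bp).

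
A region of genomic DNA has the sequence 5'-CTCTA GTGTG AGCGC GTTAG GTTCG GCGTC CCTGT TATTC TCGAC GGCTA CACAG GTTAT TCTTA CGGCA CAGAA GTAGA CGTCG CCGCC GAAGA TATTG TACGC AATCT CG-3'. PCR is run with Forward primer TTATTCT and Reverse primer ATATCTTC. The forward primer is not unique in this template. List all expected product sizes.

64 bp, 42 bp

The forward primer TTATTCT matches the top strand at positions 35–41, 57–63.
The reverse primer's reverse complement is GAAGATAT, matching at positions 91–98.
Each forward site pairs with the reverse site to give a product ending at position 98: sizes 64, 42 bp.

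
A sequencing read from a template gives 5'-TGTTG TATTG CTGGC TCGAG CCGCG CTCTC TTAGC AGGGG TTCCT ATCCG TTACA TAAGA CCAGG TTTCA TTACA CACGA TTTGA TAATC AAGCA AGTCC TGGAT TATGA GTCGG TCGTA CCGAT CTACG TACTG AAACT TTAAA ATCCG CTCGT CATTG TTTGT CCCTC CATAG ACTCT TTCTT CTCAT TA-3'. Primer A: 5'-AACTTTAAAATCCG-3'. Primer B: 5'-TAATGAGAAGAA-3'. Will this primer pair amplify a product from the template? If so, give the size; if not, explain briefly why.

Yes — a 56 bp product.

Primer A (AACTTTAAAATCCG) matches the top strand at positions 137–150; it acts as a forward primer.
Primer B's reverse complement is TTCTTCTCATTA, matching the top strand at positions 181–192; it acts as a reverse primer.
The 3' ends face each other across positions 137–192, giving a 56 bp product.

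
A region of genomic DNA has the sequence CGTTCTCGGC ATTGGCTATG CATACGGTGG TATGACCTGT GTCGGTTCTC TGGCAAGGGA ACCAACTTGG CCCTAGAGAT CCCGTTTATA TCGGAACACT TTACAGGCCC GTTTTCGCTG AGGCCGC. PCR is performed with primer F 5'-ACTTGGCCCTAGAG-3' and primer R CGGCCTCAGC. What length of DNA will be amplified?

The forward primer matches the template at positions 65–78.
Taking the reverse complement of CGGCCTCAGC gives GCTGAGGCCG, found at positions 117–126 on the template; the primer anneals here to the top strand with its 3' end pointing upstream.
The product runs from position 65 to position 126, so its length is 126 − 65 + 1 = 62 bp.

62 bp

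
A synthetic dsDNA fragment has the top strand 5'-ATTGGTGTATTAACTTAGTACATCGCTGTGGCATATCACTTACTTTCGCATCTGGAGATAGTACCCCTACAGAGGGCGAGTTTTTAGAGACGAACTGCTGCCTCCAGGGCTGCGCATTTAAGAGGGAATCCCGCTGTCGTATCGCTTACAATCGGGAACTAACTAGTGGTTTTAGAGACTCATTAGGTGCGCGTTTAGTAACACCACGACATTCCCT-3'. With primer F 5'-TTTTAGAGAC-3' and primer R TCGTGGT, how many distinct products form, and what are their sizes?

Two products: 128 bp, 40 bp

The forward primer TTTTAGAGAC matches the top strand at positions 82–91, 170–179.
The reverse primer's reverse complement is ACCACGA, matching at positions 203–209.
Each forward site pairs with the reverse site to give a product ending at position 209: sizes 128, 40 bp.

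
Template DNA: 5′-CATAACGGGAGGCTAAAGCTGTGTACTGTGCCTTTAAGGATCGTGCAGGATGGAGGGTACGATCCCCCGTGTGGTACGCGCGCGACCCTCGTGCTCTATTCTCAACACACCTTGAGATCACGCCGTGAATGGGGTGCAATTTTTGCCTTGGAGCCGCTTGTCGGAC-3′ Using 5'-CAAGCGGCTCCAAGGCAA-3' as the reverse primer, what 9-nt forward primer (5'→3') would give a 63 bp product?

The reverse primer's reverse complement TTGCCTTGGAGCCGCTTG matches the template at positions 143–160, so the product ends at position 160.
A 63 bp product then starts at position 160 − 63 + 1 = 98.
The forward primer is identical to the top strand there: ATTCTCAAC.

5'-ATTCTCAAC-3'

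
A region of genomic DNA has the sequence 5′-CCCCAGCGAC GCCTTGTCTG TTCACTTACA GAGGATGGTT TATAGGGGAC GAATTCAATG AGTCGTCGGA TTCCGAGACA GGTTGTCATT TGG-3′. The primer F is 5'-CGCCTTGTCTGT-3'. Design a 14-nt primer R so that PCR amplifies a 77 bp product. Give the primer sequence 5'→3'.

5'-ACAACCTGTCTCGG-3'

The forward primer binds at positions 10–21, so a 77 bp product ends at position 10 + 77 − 1 = 86.
The reverse primer anneals to the top strand over positions 73–86, i.e. to CCGAGACAGGTTGT.
Its sequence written 5'→3' is the reverse complement: ACAACCTGTCTCGG.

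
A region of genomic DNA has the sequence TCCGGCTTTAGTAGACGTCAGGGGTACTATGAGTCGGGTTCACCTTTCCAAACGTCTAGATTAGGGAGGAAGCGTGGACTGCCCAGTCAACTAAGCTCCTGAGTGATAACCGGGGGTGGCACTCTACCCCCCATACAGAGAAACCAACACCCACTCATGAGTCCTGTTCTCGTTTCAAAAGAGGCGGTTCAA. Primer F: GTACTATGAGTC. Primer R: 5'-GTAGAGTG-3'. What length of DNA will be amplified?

Forward primer GTACTATGAGTC is found on the top strand at positions 24–35.
The reverse primer's reverse complement is CACTCTAC, which matches the template at positions 120–127.
Product length = (reverse-primer end) − (forward-primer start) + 1 = 127 − 24 + 1 = 104 bp.

104 bp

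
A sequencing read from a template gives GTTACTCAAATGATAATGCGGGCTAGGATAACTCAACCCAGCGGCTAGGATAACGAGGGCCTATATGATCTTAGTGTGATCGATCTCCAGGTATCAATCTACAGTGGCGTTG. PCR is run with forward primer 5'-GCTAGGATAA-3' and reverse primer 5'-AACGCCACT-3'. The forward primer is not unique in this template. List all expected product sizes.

The forward primer GCTAGGATAA matches the top strand at positions 22–31, 44–53.
The reverse primer's reverse complement is AGTGGCGTT, matching at positions 103–111.
Each forward site pairs with the reverse site to give a product ending at position 111: sizes 90, 68 bp.

90 bp, 68 bp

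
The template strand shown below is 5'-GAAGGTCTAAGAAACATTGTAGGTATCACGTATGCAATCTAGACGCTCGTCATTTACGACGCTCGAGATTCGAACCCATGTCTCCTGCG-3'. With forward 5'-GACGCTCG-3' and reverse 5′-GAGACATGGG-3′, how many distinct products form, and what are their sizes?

Two products: 43 bp, 27 bp

The forward primer GACGCTCG matches the top strand at positions 42–49, 58–65.
The reverse primer's reverse complement is CCCATGTCTC, matching at positions 75–84.
Each forward site pairs with the reverse site to give a product ending at position 84: sizes 43, 27 bp.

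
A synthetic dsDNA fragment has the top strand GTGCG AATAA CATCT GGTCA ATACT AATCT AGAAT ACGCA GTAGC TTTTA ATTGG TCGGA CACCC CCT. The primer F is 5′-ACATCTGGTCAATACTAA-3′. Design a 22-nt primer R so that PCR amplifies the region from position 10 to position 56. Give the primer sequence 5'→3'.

The product's 3' end on the top strand is position 56.
The reverse primer anneals to the top strand over positions 35–56, i.e. to TACGCAGTAGCTTTTAATTGGT.
Its sequence written 5'→3' is the reverse complement: ACCAATTAAAAGCTACTGCGTA.

5'-ACCAATTAAAAGCTACTGCGTA-3'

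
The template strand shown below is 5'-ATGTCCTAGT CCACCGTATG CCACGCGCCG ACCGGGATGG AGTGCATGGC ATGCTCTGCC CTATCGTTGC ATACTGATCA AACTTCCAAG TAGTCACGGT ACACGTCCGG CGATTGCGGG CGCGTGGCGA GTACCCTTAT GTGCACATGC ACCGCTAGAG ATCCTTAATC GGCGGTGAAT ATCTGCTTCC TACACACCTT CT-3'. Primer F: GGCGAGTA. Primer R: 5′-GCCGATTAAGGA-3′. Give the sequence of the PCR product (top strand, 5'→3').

Scanning the template, GGCGAGTA occurs at positions 126–133; this primer anneals to the bottom strand there with its 3' end pointing downstream.
Taking the reverse complement of GCCGATTAAGGA gives TCCTTAATCGGC, found at positions 162–173 on the template; the primer anneals here to the top strand with its 3' end pointing upstream.
The product is the template from position 126 through 173 (48 bp).

5'-GGCGAGTACCCTTATGTGCACATGCACCGCTAGAGATCCTTAATCGGC-3'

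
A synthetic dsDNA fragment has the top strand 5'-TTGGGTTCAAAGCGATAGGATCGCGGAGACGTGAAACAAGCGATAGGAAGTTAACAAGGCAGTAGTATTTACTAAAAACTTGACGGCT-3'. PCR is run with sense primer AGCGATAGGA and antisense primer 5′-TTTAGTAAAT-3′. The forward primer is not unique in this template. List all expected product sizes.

The forward primer AGCGATAGGA matches the top strand at positions 11–20, 39–48.
The reverse primer's reverse complement is ATTTACTAAA, matching at positions 67–76.
Each forward site pairs with the reverse site to give a product ending at position 76: sizes 66, 38 bp.

66 bp, 38 bp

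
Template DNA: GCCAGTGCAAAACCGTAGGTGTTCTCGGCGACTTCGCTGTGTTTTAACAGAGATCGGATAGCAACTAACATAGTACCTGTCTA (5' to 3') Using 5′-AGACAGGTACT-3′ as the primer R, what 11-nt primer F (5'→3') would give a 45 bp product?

The reverse primer's reverse complement AGTACCTGTCT matches the template at positions 72–82, so the product ends at position 82.
A 45 bp product then starts at position 82 − 45 + 1 = 38.
The forward primer is identical to the top strand there: TGTGTTTTAAC.

5'-TGTGTTTTAAC-3'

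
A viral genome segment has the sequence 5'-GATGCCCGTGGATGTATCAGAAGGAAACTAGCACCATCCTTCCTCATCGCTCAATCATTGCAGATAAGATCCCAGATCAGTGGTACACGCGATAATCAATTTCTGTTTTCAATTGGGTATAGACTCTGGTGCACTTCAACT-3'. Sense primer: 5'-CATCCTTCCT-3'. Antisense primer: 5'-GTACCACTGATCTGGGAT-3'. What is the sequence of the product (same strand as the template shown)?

5'-CATCCTTCCTCATCGCTCAATCATTGCAGATAAGATCCCAGATCAGTGGTAC-3'

Scanning the template, CATCCTTCCT occurs at positions 35–44; this primer anneals to the bottom strand there with its 3' end pointing downstream.
Reverse complement of the reverse primer: ATCCCAGATCAGTGGTAC. This occurs on the top strand at positions 69–86.
The product is the template from position 35 through 86 (52 bp).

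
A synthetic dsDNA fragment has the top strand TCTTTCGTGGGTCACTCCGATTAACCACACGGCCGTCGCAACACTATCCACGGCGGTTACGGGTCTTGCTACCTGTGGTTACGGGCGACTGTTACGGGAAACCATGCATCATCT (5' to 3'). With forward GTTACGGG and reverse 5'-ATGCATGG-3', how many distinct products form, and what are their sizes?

Three products: 54 bp, 32 bp, 19 bp

The forward primer GTTACGGG matches the top strand at positions 56–63, 78–85, 91–98.
The reverse primer's reverse complement is CCATGCAT, matching at positions 102–109.
Each forward site pairs with the reverse site to give a product ending at position 109: sizes 54, 32, 19 bp.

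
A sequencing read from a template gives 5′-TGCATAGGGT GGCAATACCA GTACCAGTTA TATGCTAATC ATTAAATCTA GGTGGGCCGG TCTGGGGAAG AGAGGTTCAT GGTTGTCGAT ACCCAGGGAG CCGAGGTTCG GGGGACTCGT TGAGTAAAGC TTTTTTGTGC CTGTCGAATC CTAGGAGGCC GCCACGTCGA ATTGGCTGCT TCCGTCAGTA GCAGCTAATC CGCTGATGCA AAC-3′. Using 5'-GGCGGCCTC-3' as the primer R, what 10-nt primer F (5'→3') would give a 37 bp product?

5'-AAGCTTTTTT-3'

The reverse primer's reverse complement GAGGCCGCC matches the template at positions 155–163, so the product ends at position 163.
A 37 bp product then starts at position 163 − 37 + 1 = 127.
The forward primer is identical to the top strand there: AAGCTTTTTT.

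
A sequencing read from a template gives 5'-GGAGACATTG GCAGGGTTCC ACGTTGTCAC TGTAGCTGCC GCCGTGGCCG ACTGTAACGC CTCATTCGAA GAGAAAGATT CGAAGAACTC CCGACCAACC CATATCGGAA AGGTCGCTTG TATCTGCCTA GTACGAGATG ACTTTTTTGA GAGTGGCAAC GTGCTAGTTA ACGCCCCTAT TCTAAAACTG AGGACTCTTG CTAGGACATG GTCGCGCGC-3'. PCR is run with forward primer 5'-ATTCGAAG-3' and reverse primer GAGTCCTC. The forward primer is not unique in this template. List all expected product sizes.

134 bp, 120 bp

The forward primer ATTCGAAG matches the top strand at positions 64–71, 78–85.
The reverse primer's reverse complement is GAGGACTC, matching at positions 190–197.
Each forward site pairs with the reverse site to give a product ending at position 197: sizes 134, 120 bp.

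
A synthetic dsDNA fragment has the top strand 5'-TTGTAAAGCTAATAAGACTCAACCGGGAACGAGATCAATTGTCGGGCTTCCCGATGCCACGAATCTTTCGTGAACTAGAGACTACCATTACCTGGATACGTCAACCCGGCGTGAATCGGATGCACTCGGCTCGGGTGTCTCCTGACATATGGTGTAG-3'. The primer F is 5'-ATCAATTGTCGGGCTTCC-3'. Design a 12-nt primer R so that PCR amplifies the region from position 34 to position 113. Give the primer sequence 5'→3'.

The product's 3' end on the top strand is position 113.
The reverse primer anneals to the top strand over positions 102–113, i.e. to CAACCCGGCGTG.
Its sequence written 5'→3' is the reverse complement: CACGCCGGGTTG.

5'-CACGCCGGGTTG-3'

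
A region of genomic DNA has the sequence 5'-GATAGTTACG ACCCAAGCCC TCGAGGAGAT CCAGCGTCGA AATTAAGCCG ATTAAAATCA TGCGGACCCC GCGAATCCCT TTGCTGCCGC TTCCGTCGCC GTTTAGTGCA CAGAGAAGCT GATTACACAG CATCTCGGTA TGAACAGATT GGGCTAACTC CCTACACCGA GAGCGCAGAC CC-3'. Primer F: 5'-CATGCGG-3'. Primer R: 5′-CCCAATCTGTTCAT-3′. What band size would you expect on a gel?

Forward primer CATGCGG is found on the top strand at positions 59–65.
The reverse primer's reverse complement is ATGAACAGATTGGG, which matches the template at positions 140–153.
Product length = (reverse-primer end) − (forward-primer start) + 1 = 153 − 59 + 1 = 95 bp.

95 bp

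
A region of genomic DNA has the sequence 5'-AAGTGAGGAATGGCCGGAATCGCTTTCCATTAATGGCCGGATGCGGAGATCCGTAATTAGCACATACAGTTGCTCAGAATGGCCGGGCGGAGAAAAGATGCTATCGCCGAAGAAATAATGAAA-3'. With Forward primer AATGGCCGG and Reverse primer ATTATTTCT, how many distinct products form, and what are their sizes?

Three products: 111 bp, 88 bp, 42 bp

The forward primer AATGGCCGG matches the top strand at positions 9–17, 32–40, 78–86.
The reverse primer's reverse complement is AGAAATAAT, matching at positions 111–119.
Each forward site pairs with the reverse site to give a product ending at position 119: sizes 111, 88, 42 bp.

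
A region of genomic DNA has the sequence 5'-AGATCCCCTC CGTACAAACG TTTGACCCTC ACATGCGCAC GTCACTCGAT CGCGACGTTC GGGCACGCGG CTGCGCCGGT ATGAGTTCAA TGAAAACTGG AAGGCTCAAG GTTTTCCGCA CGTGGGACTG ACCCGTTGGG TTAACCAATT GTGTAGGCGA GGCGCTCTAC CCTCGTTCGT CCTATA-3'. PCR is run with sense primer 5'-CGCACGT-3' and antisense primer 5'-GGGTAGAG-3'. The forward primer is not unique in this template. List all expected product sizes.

137 bp, 56 bp

The forward primer CGCACGT matches the top strand at positions 36–42, 117–123.
The reverse primer's reverse complement is CTCTACCC, matching at positions 165–172.
Each forward site pairs with the reverse site to give a product ending at position 172: sizes 137, 56 bp.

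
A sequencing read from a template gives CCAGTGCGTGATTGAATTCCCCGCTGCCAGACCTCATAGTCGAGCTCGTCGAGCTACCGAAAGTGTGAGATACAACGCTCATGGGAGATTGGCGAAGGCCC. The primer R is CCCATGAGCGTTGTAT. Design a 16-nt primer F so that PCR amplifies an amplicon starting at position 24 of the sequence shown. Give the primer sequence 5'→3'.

5'-CTGCCAGACCTCATAG-3'

The reverse primer's reverse complement ATACAACGCTCATGGG matches the template at positions 70–85; the product starts at position 24.
The forward primer is identical to the top strand over positions 24–39: CTGCCAGACCTCATAG.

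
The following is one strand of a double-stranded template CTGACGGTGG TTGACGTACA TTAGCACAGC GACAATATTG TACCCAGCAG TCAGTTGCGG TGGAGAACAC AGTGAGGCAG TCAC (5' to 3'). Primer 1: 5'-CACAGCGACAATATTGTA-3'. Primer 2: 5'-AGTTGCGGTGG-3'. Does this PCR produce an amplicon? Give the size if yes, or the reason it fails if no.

Primer 1 (CACAGCGACAATATTGTA) matches the top strand at positions 25–42 (3' end points downstream).
Primer 2 (AGTTGCGGTGG) also matches the top strand directly, at positions 53–63 — its reverse complement CCACCGCAACT is not present.
Both primers anneal to the bottom strand with 3' ends pointing the same way, so neither can prime synthesis back toward the other.

No product — both primers anneal to the same strand and extend in the same direction.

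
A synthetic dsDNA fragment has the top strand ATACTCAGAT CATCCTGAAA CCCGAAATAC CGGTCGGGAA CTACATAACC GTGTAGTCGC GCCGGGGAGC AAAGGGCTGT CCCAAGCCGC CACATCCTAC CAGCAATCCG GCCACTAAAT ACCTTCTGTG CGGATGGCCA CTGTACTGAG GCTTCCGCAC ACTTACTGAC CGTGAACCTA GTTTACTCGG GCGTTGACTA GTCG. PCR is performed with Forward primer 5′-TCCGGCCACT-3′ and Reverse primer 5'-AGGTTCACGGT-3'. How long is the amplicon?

The forward primer matches the template at positions 107–116.
The reverse primer's reverse complement is ACCGTGAACCT, which matches the template at positions 169–179.
Amplicon spans positions 107–179: 73 bp.

73 bp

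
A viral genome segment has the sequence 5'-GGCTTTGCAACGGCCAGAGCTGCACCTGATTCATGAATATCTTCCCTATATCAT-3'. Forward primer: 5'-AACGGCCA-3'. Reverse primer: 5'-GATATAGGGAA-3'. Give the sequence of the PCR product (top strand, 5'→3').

5'-AACGGCCAGAGCTGCACCTGATTCATGAATATCTTCCCTATATC-3'

The forward primer matches the template at positions 9–16.
Taking the reverse complement of GATATAGGGAA gives TTCCCTATATC, found at positions 42–52 on the template; the primer anneals here to the top strand with its 3' end pointing upstream.
The product is the template from position 9 through 52 (44 bp).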